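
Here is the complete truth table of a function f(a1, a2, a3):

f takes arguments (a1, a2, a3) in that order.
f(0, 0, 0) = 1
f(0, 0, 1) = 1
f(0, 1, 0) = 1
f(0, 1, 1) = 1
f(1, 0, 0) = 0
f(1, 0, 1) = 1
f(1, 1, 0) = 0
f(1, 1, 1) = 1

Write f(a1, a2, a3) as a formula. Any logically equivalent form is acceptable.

The 0-rows are (1,0,0), (1,1,0). Take each as a conjunction (a1·¬a2·¬a3, a1·a2·¬a3), form their disjunction, and complement — that gives a formula that is 1 everywhere f is.

f(a1, a2, a3) = not (((a1 and not a2) and not a3) or ((a1 and a2) and not a3))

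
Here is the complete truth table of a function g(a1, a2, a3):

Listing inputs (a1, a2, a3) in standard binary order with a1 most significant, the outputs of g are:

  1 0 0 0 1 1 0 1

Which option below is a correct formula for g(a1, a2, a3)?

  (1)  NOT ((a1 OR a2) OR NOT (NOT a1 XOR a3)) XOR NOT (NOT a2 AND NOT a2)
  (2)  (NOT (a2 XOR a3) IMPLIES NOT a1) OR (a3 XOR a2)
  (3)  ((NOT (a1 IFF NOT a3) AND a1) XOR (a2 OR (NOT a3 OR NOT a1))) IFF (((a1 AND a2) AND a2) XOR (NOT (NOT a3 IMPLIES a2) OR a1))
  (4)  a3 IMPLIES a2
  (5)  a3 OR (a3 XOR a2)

3

(1) disagrees with g on (0,1,0) (formula → 1, table → 0); rule it out.
(2) disagrees with g on (0,0,1) (formula → 1, table → 0); rule it out.
(4) disagrees with g on (0,1,0) (formula → 1, table → 0); rule it out.
(5) disagrees with g on (0,0,0) (formula → 0, table → 1); rule it out.
(3) is the remaining candidate, and it agrees with g on all 8 inputs.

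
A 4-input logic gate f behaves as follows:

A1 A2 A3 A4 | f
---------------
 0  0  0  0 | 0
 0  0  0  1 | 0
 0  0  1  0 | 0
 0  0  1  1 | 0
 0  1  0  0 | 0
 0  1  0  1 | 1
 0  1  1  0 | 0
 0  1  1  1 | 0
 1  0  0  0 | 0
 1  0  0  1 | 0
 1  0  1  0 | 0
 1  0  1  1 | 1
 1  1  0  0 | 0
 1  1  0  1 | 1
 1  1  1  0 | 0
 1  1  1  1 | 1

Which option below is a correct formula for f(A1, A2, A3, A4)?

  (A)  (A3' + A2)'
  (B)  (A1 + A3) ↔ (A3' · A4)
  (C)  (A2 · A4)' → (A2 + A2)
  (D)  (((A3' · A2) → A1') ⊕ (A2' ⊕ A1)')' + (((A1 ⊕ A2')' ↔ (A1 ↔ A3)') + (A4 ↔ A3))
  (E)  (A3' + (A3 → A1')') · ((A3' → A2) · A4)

(A) fails at (0,0,1,0): the formula yields 1, f is 0.
(B) fails at (0,0,0,0): the formula yields 1, f is 0.
(C) fails at (0,1,0,0): the formula yields 1, f is 0.
(D) fails at (0,0,0,0): the formula yields 1, f is 0.
(E) is the remaining candidate, and it agrees with f on all 16 inputs.

E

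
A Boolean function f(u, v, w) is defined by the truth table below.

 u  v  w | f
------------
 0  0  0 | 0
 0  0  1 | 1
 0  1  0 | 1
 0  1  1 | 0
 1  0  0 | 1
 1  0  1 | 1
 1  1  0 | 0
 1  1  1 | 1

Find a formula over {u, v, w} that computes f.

f(u, v, w) = not ((((not u and not v) and not w) or ((not u and v) and w)) or ((u and v) and not w))

f is 0 on only 3 rows — (0,0,0), (0,1,1), (1,1,0). Writing each as a minterm (¬u·¬v·¬w, ¬u·v·w, u·v·¬w) and OR-ing them characterizes exactly where f=0, so f is the negation of that disjunction.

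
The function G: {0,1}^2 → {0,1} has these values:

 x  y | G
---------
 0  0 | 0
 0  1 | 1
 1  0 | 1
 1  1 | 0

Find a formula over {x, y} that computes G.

The output is 1 exactly when an odd number of inputs are 1 — the 2-way XOR (parity).

G(x, y) = x ⊕ y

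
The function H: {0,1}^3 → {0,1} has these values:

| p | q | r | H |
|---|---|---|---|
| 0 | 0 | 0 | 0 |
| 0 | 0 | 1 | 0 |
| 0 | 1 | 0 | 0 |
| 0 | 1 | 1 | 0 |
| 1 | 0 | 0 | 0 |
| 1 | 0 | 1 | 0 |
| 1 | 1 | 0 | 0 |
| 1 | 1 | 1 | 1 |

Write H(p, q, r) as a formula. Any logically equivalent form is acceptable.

H(p, q, r) = (p · q) · r

The output is 1 only when every input is 1 — the AND of all inputs.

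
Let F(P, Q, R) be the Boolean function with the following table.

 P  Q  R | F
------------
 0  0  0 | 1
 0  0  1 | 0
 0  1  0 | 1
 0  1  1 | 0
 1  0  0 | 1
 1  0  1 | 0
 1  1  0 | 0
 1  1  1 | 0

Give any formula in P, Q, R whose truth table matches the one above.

F(P, Q, R) = (((~P & ~Q) & ~R) | ((~P & Q) & ~R)) | ((P & ~Q) & ~R)

F=1 on 3 inputs: (0,0,0), (0,1,0), (1,0,0). Reading each as a conjunction of literals (¬P·¬Q·¬R, ¬P·Q·¬R, P·¬Q·¬R) and taking the OR gives the canonical DNF.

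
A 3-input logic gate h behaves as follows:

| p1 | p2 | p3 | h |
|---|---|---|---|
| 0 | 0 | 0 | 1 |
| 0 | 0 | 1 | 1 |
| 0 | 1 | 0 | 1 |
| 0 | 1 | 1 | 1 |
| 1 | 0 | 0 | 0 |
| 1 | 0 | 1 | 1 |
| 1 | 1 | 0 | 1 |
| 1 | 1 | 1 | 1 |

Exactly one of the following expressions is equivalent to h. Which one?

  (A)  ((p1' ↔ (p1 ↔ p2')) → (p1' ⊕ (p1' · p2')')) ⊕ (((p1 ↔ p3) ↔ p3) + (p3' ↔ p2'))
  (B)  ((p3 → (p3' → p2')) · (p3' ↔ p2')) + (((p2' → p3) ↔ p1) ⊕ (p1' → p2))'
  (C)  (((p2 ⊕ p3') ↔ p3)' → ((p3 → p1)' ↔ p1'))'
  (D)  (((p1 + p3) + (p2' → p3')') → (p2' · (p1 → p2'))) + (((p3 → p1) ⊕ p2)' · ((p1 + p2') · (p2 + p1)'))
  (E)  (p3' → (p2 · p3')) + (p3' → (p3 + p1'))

E

(A): at (0,0,0) it gives 0, but h = 1 — eliminated.
(B): at (0,1,0) it gives 0, but h = 1 — eliminated.
(C): at (0,0,1) it gives 0, but h = 1 — eliminated.
(D): at (0,1,1) it gives 0, but h = 1 — eliminated.
(E) is the remaining candidate, and it agrees with h on all 8 inputs.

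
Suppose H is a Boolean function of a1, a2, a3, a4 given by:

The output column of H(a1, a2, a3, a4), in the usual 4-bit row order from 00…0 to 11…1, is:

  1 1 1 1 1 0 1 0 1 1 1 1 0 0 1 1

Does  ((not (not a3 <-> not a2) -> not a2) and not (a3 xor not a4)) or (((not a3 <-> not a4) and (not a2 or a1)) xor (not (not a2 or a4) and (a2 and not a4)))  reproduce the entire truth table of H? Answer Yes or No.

Check the formula against H row by row:
  a1=0, a2=0, a3=0, a4=0: formula gives 1, H = 1 ✓
  a1=0, a2=0, a3=0, a4=1: formula gives 1, H = 1 ✓
  a1=0, a2=0, a3=1, a4=0: formula gives 1, H = 1 ✓
  a1=0, a2=0, a3=1, a4=1: formula gives 1, H = 1 ✓
  …and likewise for the remaining 12 rows.
No disagreement on any input; they are logically equivalent.

Yes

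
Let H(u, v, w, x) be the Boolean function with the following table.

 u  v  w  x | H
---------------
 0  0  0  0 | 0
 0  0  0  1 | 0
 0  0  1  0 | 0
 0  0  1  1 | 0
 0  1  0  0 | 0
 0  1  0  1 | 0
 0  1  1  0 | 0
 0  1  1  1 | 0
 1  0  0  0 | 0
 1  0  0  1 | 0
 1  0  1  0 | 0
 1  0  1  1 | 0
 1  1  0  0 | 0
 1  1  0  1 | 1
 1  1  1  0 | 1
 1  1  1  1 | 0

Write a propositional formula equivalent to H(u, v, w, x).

H(u, v, w, x) = (((u & v) & ~w) & x) | (((u & v) & w) & ~x)

Collect the rows where H=1 — (1,1,0,1), (1,1,1,0) — and write one minterm per row: u·v·¬w·x, u·v·w·¬x. Their union (logical OR) reproduces the table exactly.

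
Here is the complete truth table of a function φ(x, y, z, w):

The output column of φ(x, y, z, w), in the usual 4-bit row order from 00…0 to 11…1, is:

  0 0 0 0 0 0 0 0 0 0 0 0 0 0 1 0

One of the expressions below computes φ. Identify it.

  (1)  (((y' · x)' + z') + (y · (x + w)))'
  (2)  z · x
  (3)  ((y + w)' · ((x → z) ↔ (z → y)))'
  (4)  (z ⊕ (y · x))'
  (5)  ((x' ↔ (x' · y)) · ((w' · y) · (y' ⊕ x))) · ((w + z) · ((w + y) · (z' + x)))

5

(1) disagrees with φ on (1,0,1,0) (formula → 1, table → 0); rule it out.
(2) disagrees with φ on (1,0,1,0) (formula → 1, table → 0); rule it out.
(3) disagrees with φ on (0,0,0,1) (formula → 1, table → 0); rule it out.
(4) disagrees with φ on (0,0,0,0) (formula → 1, table → 0); rule it out.
Only (5) survives; checking it on all 16 rows confirms it matches φ.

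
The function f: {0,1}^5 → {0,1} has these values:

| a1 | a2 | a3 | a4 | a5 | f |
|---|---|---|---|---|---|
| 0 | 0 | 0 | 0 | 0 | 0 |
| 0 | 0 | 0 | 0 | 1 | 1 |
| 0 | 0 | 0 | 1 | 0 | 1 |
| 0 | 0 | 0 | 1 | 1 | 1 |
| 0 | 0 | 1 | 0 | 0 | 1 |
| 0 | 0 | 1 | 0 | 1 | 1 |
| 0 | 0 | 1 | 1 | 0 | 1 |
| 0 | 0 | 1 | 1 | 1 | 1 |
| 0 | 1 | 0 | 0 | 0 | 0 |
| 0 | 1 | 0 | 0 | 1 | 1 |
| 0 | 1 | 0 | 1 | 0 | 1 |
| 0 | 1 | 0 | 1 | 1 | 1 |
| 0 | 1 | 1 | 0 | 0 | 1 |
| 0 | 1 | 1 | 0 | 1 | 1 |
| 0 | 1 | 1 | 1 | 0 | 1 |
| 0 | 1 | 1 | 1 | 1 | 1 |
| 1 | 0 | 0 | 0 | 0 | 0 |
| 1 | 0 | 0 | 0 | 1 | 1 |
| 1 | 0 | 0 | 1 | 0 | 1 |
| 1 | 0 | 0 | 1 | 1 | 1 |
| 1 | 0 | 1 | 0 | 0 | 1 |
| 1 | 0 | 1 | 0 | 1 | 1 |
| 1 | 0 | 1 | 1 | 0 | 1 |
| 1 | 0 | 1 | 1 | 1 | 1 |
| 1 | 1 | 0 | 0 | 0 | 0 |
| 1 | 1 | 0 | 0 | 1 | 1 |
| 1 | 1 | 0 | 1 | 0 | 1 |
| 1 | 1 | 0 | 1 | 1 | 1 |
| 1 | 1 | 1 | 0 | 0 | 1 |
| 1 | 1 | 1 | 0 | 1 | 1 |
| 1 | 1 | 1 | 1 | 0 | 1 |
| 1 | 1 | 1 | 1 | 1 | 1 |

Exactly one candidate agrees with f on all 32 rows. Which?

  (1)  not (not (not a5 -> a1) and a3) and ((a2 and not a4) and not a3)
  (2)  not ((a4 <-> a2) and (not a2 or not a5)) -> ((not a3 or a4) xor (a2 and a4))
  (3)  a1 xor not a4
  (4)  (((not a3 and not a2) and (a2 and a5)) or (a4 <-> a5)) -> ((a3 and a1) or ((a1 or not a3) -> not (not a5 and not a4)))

4

(1): at (0,0,0,0,1) it gives 0, but f = 1 — eliminated.
(2): at (0,0,0,0,0) it gives 1, but f = 0 — eliminated.
(3): at (0,0,0,0,0) it gives 1, but f = 0 — eliminated.
That leaves (4). Evaluating it on every row reproduces the table of f exactly.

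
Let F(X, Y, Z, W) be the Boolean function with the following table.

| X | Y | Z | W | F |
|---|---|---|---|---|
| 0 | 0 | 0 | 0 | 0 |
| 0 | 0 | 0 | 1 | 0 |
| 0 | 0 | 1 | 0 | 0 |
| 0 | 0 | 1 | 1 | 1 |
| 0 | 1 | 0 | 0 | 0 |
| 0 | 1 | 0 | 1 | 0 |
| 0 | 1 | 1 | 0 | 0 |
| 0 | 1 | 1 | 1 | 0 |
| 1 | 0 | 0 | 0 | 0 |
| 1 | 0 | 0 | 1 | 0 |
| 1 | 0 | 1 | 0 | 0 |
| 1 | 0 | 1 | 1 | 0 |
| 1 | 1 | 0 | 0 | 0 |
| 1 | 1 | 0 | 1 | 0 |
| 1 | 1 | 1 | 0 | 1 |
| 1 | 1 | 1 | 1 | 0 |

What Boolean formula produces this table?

F(X, Y, Z, W) = (((~X & ~Y) & Z) & W) | (((X & Y) & Z) & ~W)

The 1-rows are (0,0,1,1), (1,1,1,0). Each contributes one minterm — ¬X·¬Y·Z·W; X·Y·Z·¬W — and their disjunction is a sum-of-products form of F.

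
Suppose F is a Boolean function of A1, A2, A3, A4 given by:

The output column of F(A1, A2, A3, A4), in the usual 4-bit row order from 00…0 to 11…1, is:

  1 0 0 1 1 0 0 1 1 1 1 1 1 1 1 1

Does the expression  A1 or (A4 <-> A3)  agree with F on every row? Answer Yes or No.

Yes

Check the formula against F row by row:
  A1=0, A2=0, A3=0, A4=0: formula gives 1, F = 1 ✓
  A1=0, A2=0, A3=0, A4=1: formula gives 0, F = 0 ✓
  A1=0, A2=0, A3=1, A4=0: formula gives 0, F = 0 ✓
  A1=0, A2=0, A3=1, A4=1: formula gives 1, F = 1 ✓
  …and likewise for the remaining 12 rows.
All 16 rows match — the expression computes F exactly.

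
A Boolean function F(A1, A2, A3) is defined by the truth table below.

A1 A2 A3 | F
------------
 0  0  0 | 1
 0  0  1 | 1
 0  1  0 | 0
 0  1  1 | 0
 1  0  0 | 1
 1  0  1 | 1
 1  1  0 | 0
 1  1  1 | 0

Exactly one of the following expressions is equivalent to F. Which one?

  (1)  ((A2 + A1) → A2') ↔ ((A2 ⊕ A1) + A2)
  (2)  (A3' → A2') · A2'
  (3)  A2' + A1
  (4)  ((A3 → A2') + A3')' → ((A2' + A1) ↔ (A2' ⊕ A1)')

2

(1) fails at (0,0,0): the formula yields 0, F is 1.
(3) fails at (1,1,0): the formula yields 1, F is 0.
(4) fails at (0,1,0): the formula yields 1, F is 0.
That leaves (2). Evaluating it on every row reproduces the table of F exactly.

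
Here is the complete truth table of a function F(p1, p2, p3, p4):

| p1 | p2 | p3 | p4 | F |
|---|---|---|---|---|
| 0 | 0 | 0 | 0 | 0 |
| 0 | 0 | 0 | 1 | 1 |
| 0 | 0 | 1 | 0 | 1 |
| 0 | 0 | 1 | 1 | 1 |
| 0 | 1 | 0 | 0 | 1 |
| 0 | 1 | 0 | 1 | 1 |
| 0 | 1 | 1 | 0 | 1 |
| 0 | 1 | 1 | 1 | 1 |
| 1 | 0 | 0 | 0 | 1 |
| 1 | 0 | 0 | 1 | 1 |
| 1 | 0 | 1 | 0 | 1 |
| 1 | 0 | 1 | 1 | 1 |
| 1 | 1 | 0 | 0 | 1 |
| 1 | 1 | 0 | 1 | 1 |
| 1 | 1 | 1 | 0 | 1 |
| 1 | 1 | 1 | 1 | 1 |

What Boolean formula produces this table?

The output is 1 whenever at least one input is 1 — the OR of all inputs.

F(p1, p2, p3, p4) = ((p1 ∨ p2) ∨ p3) ∨ p4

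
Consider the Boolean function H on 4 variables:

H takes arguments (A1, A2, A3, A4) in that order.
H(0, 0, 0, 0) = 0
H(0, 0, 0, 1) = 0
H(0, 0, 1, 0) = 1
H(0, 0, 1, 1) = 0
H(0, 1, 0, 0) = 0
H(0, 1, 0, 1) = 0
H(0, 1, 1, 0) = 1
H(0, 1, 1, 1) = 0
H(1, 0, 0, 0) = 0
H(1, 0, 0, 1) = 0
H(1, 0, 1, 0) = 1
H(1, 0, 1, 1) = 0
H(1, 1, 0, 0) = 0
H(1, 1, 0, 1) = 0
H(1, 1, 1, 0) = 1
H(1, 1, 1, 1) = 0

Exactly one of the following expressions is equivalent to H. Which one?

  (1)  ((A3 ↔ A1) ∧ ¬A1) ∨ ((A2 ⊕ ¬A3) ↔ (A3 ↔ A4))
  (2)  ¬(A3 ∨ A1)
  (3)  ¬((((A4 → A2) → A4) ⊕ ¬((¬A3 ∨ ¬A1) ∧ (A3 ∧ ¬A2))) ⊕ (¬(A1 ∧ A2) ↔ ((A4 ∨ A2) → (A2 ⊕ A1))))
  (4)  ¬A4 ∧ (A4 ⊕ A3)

(1) disagrees with H on (0,0,0,0) (formula → 1, table → 0); rule it out.
(2) disagrees with H on (0,0,0,0) (formula → 1, table → 0); rule it out.
(3) disagrees with H on (0,0,0,0) (formula → 1, table → 0); rule it out.
(4) is the remaining candidate, and it agrees with H on all 16 inputs.

4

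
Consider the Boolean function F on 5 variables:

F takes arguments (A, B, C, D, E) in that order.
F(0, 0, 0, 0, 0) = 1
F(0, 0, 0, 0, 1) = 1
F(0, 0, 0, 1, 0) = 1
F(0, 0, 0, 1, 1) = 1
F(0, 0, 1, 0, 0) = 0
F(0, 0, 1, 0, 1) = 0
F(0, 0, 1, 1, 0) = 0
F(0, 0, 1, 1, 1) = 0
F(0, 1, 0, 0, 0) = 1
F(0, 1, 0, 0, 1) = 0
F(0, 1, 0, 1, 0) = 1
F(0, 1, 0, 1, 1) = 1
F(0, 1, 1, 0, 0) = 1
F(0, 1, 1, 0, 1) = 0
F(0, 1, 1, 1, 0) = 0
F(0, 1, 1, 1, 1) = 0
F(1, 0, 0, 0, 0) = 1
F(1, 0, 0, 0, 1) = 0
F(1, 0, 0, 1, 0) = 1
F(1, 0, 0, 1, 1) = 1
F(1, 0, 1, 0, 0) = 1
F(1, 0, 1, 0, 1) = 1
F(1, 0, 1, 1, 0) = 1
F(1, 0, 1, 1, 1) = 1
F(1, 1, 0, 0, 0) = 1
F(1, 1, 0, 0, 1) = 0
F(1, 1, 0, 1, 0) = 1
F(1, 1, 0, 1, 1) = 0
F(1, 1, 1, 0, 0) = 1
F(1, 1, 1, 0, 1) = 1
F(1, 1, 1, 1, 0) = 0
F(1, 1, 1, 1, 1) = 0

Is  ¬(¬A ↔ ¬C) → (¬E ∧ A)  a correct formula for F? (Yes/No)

No

Evaluate ¬(¬A ↔ ¬C) → (¬E ∧ A) on each row and compare to F:
  A=0, B=0, C=0, D=0, E=0: formula gives 1, F = 1 ✓
  A=0, B=0, C=0, D=0, E=1: formula gives 1, F = 1 ✓
  A=0, B=0, C=0, D=1, E=0: formula gives 1, F = 1 ✓
  A=0, B=0, C=0, D=1, E=1: formula gives 1, F = 1 ✓
  …
  A=0, B=1, C=0, D=0, E=1: formula gives 1, but F = 0 ✗
Row (0,1,0,0,1) is a counterexample, so the formula is not equivalent to F.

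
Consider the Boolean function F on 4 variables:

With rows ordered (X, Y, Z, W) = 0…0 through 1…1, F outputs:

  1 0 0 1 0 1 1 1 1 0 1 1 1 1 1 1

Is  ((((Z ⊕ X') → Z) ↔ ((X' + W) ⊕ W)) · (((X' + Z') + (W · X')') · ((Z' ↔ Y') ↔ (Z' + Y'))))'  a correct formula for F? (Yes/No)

No

Test each input against both F and the formula:
  X=0, Y=0, Z=0, W=0: formula gives 1, F = 1 ✓
  X=0, Y=0, Z=0, W=1: formula gives 0, F = 0 ✓
  X=0, Y=0, Z=1, W=0: formula gives 1, but F = 0 ✗
A single disagreement suffices: at (0,0,1,0) they differ, so the formula does not compute F.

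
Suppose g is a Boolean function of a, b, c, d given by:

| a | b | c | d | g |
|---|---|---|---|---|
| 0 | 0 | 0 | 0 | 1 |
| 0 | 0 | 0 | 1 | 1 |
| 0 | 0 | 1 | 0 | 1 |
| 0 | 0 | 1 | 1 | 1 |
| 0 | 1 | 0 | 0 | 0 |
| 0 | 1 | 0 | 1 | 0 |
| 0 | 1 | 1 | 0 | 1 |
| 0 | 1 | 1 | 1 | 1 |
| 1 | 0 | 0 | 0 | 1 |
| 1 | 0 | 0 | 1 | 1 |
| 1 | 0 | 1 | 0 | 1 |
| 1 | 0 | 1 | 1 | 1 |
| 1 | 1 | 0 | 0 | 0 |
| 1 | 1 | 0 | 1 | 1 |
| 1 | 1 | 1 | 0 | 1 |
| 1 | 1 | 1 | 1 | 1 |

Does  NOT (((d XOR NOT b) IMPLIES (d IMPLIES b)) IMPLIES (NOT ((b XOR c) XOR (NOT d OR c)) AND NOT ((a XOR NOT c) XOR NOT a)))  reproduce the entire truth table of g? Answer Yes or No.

No

Evaluate NOT (((d XOR NOT b) IMPLIES (d IMPLIES b)) IMPLIES (NOT ((b XOR c) XOR (NOT d OR c)) AND NOT ((a XOR NOT c) XOR NOT a))) on each row and compare to g:
  a=0, b=0, c=0, d=0: formula gives 1, g = 1 ✓
  a=0, b=0, c=0, d=1: formula gives 0, but g = 1 ✗
Since they disagree at (0,0,0,1), the expression is not a correct formula for g.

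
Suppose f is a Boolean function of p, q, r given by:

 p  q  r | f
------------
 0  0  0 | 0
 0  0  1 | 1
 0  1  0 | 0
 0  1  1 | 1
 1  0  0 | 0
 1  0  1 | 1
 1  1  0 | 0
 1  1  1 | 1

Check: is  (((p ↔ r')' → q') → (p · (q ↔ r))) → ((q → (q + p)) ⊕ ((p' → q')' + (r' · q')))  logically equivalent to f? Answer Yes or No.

Test each input against both f and the formula:
  p=0, q=0, r=0: formula gives 1, but f = 0 ✗
A single disagreement suffices: at (0,0,0) they differ, so the formula does not compute f.

No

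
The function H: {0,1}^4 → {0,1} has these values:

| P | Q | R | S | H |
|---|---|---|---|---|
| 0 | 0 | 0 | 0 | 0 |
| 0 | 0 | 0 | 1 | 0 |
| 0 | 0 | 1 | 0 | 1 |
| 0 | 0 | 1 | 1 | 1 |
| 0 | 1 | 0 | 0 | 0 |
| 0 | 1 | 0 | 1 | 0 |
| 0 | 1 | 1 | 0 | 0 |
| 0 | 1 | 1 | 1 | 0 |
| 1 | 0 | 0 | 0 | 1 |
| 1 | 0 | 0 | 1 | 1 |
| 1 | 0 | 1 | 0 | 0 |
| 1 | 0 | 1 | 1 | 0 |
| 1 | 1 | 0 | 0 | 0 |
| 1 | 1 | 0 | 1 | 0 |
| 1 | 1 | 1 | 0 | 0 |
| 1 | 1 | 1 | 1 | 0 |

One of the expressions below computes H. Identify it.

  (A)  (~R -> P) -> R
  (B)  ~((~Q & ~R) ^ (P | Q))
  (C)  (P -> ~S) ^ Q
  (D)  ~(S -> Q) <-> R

(A): at (0,0,0,0) it gives 1, but H = 0 — eliminated.
(C): at (0,0,0,0) it gives 1, but H = 0 — eliminated.
(D): at (0,0,0,0) it gives 1, but H = 0 — eliminated.
(B) is the remaining candidate, and it agrees with H on all 16 inputs.

B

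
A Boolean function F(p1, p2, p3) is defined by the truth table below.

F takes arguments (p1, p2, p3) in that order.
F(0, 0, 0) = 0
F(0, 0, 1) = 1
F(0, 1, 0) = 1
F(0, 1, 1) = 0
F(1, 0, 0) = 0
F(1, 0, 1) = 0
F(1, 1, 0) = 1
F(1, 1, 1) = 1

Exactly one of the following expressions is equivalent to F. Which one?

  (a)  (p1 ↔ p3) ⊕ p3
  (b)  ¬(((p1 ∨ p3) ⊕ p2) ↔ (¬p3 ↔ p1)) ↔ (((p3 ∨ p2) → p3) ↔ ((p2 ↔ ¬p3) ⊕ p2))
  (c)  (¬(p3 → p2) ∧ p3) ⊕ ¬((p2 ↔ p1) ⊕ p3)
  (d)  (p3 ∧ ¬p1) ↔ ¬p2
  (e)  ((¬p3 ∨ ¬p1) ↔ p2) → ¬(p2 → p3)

(a) fails at (0,0,0): the formula yields 1, F is 0.
(b) fails at (0,0,0): the formula yields 1, F is 0.
(c) fails at (0,0,1): the formula yields 0, F is 1.
(e) fails at (0,0,0): the formula yields 1, F is 0.
Only (d) survives; checking it on all 8 rows confirms it matches F.

d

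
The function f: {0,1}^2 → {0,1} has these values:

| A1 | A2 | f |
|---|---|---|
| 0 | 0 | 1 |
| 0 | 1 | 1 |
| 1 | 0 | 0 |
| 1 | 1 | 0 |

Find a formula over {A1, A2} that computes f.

The output is the negation of A1.

f(A1, A2) = ~A1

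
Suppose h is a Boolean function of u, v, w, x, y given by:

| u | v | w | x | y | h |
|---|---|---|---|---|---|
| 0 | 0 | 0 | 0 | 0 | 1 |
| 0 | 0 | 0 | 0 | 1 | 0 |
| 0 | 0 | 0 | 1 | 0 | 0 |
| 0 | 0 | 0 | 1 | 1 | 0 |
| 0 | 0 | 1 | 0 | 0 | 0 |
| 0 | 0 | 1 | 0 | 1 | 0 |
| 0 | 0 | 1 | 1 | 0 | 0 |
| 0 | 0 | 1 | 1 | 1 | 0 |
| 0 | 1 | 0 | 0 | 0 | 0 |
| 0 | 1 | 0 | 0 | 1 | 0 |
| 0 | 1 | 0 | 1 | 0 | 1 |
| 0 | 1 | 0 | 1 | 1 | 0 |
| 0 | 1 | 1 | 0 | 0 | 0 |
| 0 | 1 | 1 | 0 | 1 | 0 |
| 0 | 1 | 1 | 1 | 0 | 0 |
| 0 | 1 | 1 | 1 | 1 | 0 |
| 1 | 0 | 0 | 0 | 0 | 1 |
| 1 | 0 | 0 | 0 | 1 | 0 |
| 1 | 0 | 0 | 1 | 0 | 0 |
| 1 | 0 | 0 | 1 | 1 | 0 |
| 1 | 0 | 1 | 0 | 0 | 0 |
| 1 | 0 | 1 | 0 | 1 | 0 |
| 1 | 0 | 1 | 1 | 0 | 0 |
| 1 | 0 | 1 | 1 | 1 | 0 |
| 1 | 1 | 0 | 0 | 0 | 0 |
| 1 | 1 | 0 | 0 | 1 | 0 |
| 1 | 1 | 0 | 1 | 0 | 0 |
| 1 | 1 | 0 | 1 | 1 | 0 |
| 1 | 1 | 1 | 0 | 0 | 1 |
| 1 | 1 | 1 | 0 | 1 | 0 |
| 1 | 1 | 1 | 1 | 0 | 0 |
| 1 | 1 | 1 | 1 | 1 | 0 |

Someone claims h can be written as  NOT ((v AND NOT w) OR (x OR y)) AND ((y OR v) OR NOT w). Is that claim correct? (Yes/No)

No

Test each input against both h and the formula:
  u=0, v=0, w=0, x=0, y=0: formula gives 1, h = 1 ✓
  u=0, v=0, w=0, x=0, y=1: formula gives 0, h = 0 ✓
  u=0, v=0, w=0, x=1, y=0: formula gives 0, h = 0 ✓
  u=0, v=0, w=0, x=1, y=1: formula gives 0, h = 0 ✓
  …
  u=0, v=1, w=0, x=1, y=0: formula gives 0, but h = 1 ✗
Since they disagree at (0,1,0,1,0), the expression is not a correct formula for h.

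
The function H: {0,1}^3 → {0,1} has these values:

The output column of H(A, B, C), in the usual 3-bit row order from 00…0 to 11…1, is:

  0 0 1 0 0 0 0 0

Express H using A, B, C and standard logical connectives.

Only row (0,1,0) gives 1. That row's minterm ¬A·B·¬C is H directly.

H(A, B, C) = (NOT A AND B) AND NOT C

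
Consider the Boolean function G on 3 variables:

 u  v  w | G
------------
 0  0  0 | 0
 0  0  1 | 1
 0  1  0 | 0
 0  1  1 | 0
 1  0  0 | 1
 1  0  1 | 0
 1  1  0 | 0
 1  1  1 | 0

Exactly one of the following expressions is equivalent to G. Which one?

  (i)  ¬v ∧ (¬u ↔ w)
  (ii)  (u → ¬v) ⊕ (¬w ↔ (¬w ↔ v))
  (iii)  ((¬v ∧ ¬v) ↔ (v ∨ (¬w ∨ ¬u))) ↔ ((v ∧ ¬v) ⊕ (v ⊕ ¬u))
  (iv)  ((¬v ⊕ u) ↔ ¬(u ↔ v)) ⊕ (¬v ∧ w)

i

(ii) fails at (0,0,0): the formula yields 1, G is 0.
(iii) fails at (0,0,0): the formula yields 1, G is 0.
(iv) fails at (1,0,0): the formula yields 0, G is 1.
Only (i) survives; checking it on all 8 rows confirms it matches G.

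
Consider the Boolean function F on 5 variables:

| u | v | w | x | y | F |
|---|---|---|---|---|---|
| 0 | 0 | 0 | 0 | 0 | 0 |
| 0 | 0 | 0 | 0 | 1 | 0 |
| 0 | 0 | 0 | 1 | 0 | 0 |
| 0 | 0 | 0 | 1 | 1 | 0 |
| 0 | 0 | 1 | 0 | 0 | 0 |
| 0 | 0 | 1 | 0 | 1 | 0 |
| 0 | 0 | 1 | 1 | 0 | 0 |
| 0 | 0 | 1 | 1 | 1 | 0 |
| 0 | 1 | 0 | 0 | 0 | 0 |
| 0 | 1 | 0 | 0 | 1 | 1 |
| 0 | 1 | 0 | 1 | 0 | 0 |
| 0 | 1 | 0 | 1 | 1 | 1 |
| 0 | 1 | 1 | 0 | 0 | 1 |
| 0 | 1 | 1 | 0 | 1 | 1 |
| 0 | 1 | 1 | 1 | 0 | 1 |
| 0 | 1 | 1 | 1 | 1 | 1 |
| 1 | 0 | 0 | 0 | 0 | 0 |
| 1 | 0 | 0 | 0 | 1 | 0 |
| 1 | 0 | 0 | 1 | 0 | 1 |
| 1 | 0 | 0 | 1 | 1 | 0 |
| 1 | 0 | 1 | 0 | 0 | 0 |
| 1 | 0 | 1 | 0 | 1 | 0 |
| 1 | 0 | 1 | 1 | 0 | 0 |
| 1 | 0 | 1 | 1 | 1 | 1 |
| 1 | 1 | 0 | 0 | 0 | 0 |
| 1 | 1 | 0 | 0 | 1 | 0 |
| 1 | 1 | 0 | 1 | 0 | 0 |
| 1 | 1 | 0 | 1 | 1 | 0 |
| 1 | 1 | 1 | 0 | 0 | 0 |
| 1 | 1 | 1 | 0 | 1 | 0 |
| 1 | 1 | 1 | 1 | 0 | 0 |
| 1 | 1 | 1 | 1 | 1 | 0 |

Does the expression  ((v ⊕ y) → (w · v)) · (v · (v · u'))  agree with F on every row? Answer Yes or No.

No

Test each input against both F and the formula:
  u=0, v=0, w=0, x=0, y=0: formula gives 0, F = 0 ✓
  u=0, v=0, w=0, x=0, y=1: formula gives 0, F = 0 ✓
  u=0, v=0, w=0, x=1, y=0: formula gives 0, F = 0 ✓
  u=0, v=0, w=0, x=1, y=1: formula gives 0, F = 0 ✓
  …
  u=1, v=0, w=0, x=1, y=0: formula gives 0, but F = 1 ✗
Since they disagree at (1,0,0,1,0), the expression is not a correct formula for F.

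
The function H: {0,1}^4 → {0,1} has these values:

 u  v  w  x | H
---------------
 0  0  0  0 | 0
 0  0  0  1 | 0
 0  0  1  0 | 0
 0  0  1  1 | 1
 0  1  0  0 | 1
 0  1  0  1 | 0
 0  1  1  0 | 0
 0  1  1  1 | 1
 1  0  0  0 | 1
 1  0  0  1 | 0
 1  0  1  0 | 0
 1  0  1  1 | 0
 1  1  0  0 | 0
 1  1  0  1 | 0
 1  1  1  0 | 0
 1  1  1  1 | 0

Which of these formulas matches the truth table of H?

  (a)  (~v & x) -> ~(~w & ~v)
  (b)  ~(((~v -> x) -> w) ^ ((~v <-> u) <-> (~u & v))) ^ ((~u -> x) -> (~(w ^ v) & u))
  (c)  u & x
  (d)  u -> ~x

b

(a): at (0,0,0,0) it gives 1, but H = 0 — eliminated.
(c): at (0,0,1,1) it gives 0, but H = 1 — eliminated.
(d): at (0,0,0,0) it gives 1, but H = 0 — eliminated.
That leaves (b). Evaluating it on every row reproduces the table of H exactly.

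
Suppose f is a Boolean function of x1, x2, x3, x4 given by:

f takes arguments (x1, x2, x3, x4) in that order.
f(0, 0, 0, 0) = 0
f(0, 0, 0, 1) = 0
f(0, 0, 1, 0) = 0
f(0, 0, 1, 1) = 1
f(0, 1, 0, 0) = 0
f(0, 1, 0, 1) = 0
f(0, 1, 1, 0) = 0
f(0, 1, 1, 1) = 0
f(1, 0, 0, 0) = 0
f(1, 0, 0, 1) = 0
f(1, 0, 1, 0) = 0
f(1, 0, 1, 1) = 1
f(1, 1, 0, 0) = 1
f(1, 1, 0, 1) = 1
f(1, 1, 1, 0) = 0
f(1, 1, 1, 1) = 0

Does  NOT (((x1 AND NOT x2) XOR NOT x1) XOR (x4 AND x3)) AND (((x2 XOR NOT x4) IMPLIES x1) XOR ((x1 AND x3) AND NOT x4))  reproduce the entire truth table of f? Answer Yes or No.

Yes

Evaluate NOT (((x1 AND NOT x2) XOR NOT x1) XOR (x4 AND x3)) AND (((x2 XOR NOT x4) IMPLIES x1) XOR ((x1 AND x3) AND NOT x4)) on each row and compare to f:
  x1=0, x2=0, x3=0, x4=0: formula gives 0, f = 0 ✓
  x1=0, x2=0, x3=0, x4=1: formula gives 0, f = 0 ✓
  x1=0, x2=0, x3=1, x4=0: formula gives 0, f = 0 ✓
  x1=0, x2=0, x3=1, x4=1: formula gives 1, f = 1 ✓
  …and likewise for the remaining 12 rows.
No disagreement on any input; they are logically equivalent.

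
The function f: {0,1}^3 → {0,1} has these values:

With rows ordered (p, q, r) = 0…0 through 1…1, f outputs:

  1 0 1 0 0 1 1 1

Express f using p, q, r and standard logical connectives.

f(p, q, r) = ¬((((¬p ∧ ¬q) ∧ r) ∨ ((¬p ∧ q) ∧ r)) ∨ ((p ∧ ¬q) ∧ ¬r))

There are just 3 zero rows: (0,0,1), (0,1,1), (1,0,0). Their minterms are ¬p·¬q·r, ¬p·q·r, p·¬q·¬r; the OR of those covers precisely the 0-outputs, and negating it yields f.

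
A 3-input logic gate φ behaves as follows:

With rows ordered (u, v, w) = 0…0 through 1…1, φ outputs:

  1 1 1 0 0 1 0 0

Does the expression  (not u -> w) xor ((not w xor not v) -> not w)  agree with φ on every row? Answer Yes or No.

Yes

Test each input against both φ and the formula:
  u=0, v=0, w=0: formula gives 1, φ = 1 ✓
  u=0, v=0, w=1: formula gives 1, φ = 1 ✓
  u=0, v=1, w=0: formula gives 1, φ = 1 ✓
  u=0, v=1, w=1: formula gives 0, φ = 0 ✓
  u=1, v=0, w=0: formula gives 0, φ = 0 ✓
  …and likewise for the remaining 3 rows.
All 8 rows match — the expression computes φ exactly.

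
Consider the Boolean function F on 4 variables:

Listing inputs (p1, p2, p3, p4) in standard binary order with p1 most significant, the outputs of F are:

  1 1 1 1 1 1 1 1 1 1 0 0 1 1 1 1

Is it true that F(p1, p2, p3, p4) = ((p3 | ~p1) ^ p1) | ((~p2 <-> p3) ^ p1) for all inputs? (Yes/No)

Test each input against both F and the formula:
  p1=0, p2=0, p3=0, p4=0: formula gives 1, F = 1 ✓
  p1=0, p2=0, p3=0, p4=1: formula gives 1, F = 1 ✓
  p1=0, p2=0, p3=1, p4=0: formula gives 1, F = 1 ✓
  p1=0, p2=0, p3=1, p4=1: formula gives 1, F = 1 ✓
  …and likewise for the remaining 12 rows.
No disagreement on any input; they are logically equivalent.

Yes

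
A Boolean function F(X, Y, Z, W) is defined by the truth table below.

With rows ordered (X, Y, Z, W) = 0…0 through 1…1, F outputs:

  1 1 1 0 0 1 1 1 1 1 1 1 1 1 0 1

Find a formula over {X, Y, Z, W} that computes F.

F is 0 on only 3 rows — (0,0,1,1), (0,1,0,0), (1,1,1,0). Writing each as a minterm (¬X·¬Y·Z·W, ¬X·Y·¬Z·¬W, X·Y·Z·¬W) and OR-ing them characterizes exactly where F=0, so F is the negation of that disjunction.

F(X, Y, Z, W) = ¬(((((¬X ∧ ¬Y) ∧ Z) ∧ W) ∨ (((¬X ∧ Y) ∧ ¬Z) ∧ ¬W)) ∨ (((X ∧ Y) ∧ Z) ∧ ¬W))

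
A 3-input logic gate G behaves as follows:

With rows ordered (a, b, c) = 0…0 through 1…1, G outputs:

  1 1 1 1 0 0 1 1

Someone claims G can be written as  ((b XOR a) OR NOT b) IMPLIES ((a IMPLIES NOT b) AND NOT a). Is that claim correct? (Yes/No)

Check the formula against G row by row:
  a=0, b=0, c=0: formula gives 1, G = 1 ✓
  a=0, b=0, c=1: formula gives 1, G = 1 ✓
  a=0, b=1, c=0: formula gives 1, G = 1 ✓
  a=0, b=1, c=1: formula gives 1, G = 1 ✓
  a=1, b=0, c=0: formula gives 0, G = 0 ✓
  … (the remaining 3 rows also agree.)
All 8 rows match — the expression computes G exactly.

Yes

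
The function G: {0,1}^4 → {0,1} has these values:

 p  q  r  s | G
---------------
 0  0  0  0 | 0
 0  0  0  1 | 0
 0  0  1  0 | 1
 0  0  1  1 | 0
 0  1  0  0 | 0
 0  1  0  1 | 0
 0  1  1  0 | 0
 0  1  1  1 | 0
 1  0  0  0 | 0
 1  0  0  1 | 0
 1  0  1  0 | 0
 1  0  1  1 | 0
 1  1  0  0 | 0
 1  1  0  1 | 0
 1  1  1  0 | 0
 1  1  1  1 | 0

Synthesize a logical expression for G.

G(p, q, r, s) = ((p' · q') · r) · s'

Only row (0,0,1,0) gives 1. That row's minterm ¬p·¬q·r·¬s is G directly.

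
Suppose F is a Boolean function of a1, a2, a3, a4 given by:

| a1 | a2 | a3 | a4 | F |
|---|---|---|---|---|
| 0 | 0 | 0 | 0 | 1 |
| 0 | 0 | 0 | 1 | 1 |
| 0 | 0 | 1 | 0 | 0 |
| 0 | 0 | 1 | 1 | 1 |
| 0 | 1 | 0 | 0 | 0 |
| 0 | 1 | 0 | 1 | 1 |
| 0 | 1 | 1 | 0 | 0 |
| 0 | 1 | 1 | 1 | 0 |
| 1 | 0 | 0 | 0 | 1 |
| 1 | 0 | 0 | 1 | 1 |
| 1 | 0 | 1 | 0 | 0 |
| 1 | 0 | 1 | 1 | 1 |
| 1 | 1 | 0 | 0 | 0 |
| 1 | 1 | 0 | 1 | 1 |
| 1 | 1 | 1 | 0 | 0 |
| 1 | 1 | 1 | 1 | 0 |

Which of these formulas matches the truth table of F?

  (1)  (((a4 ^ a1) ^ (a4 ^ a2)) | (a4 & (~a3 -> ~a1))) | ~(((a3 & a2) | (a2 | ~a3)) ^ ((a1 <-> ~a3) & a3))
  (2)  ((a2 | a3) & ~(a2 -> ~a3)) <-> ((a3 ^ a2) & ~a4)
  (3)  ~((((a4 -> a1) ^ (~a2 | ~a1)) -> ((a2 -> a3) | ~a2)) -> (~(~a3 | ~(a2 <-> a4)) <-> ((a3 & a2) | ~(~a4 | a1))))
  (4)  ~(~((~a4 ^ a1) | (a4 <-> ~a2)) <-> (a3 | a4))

(1) disagrees with F on (0,0,0,0) (formula → 0, table → 1); rule it out.
(3) disagrees with F on (0,0,0,0) (formula → 0, table → 1); rule it out.
(4) disagrees with F on (0,0,0,0) (formula → 0, table → 1); rule it out.
Only (2) survives; checking it on all 16 rows confirms it matches F.

2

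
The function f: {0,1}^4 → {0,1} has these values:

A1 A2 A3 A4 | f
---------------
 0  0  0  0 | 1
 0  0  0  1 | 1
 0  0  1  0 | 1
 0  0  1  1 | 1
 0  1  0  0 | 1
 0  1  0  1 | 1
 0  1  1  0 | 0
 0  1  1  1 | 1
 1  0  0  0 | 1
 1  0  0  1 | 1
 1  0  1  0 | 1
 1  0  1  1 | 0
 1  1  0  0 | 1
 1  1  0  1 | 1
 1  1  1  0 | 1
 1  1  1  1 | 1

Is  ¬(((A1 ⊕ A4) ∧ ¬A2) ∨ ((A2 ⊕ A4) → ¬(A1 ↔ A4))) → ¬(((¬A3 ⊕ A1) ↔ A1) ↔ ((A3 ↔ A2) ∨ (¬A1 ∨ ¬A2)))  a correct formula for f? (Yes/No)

Yes

Check the formula against f row by row:
  A1=0, A2=0, A3=0, A4=0: formula gives 1, f = 1 ✓
  A1=0, A2=0, A3=0, A4=1: formula gives 1, f = 1 ✓
  A1=0, A2=0, A3=1, A4=0: formula gives 1, f = 1 ✓
  A1=0, A2=0, A3=1, A4=1: formula gives 1, f = 1 ✓
  … (the remaining 12 rows also agree.)
No disagreement on any input; they are logically equivalent.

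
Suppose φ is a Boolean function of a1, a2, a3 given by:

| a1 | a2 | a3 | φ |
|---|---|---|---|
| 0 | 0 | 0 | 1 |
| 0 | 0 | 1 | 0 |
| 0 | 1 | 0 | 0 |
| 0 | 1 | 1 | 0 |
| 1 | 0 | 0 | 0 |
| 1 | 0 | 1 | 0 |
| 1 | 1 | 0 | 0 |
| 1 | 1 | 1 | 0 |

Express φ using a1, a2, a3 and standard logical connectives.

The output is 1 only when every input is 0 — NOR of all inputs.

φ(a1, a2, a3) = not ((a1 or a2) or a3)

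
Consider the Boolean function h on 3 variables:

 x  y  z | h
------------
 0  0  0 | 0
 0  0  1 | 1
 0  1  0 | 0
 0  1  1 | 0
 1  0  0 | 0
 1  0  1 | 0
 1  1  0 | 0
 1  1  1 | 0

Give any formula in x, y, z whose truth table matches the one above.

h(x, y, z) = (¬x ∧ ¬y) ∧ z

h is 1 on exactly one input, (0,0,1), whose minterm is ¬x·¬y·z. So h is just that conjunction.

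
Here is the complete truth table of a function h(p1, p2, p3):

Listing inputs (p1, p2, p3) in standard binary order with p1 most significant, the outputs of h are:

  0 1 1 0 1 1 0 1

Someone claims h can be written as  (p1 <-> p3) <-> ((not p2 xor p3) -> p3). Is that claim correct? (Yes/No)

Evaluate (p1 <-> p3) <-> ((not p2 xor p3) -> p3) on each row and compare to h:
  p1=0, p2=0, p3=0: formula gives 0, h = 0 ✓
  p1=0, p2=0, p3=1: formula gives 0, but h = 1 ✗
Since they disagree at (0,0,1), the expression is not a correct formula for h.

No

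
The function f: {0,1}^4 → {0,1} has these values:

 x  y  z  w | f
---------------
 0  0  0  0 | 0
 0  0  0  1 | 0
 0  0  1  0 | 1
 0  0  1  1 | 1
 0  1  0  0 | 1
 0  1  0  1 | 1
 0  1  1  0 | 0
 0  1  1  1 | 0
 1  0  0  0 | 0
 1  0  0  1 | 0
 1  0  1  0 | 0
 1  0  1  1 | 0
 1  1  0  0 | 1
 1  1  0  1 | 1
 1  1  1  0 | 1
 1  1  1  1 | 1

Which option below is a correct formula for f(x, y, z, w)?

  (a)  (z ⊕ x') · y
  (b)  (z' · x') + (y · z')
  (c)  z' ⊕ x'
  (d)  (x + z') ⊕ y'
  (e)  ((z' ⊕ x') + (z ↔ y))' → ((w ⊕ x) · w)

(a) disagrees with f on (0,0,1,0) (formula → 0, table → 1); rule it out.
(b) disagrees with f on (0,0,0,0) (formula → 1, table → 0); rule it out.
(c) disagrees with f on (0,1,0,0) (formula → 0, table → 1); rule it out.
(e) disagrees with f on (0,0,0,0) (formula → 1, table → 0); rule it out.
That leaves (d). Evaluating it on every row reproduces the table of f exactly.

d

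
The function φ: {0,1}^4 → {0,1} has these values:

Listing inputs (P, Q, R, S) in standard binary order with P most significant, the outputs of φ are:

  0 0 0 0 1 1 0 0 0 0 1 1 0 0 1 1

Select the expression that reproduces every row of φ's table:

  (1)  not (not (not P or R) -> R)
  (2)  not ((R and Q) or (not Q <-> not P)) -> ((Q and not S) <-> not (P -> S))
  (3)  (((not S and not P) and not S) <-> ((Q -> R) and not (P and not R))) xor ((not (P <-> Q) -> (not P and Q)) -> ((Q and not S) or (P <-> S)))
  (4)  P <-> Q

3

(1) fails at (0,1,0,0): the formula yields 0, φ is 1.
(2) fails at (0,0,0,0): the formula yields 1, φ is 0.
(4) fails at (0,0,0,0): the formula yields 1, φ is 0.
That leaves (3). Evaluating it on every row reproduces the table of φ exactly.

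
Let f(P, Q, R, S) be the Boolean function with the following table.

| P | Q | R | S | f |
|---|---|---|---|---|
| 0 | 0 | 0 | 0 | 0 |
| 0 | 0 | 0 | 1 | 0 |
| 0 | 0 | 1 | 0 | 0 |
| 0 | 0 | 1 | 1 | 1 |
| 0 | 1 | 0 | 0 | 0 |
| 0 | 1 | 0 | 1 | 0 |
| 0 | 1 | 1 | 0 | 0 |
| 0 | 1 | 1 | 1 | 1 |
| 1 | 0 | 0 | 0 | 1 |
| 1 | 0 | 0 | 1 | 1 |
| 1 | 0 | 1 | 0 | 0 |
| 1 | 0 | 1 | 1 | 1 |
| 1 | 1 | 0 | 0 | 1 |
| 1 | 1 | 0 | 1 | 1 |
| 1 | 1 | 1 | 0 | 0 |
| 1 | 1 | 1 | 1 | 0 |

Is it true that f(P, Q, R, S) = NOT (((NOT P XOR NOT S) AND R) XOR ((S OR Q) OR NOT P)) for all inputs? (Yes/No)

Evaluate NOT (((NOT P XOR NOT S) AND R) XOR ((S OR Q) OR NOT P)) on each row and compare to f:
  P=0, Q=0, R=0, S=0: formula gives 0, f = 0 ✓
  P=0, Q=0, R=0, S=1: formula gives 0, f = 0 ✓
  P=0, Q=0, R=1, S=0: formula gives 0, f = 0 ✓
  P=0, Q=0, R=1, S=1: formula gives 1, f = 1 ✓
  …
  P=1, Q=0, R=0, S=1: formula gives 0, but f = 1 ✗
Since they disagree at (1,0,0,1), the expression is not a correct formula for f.

No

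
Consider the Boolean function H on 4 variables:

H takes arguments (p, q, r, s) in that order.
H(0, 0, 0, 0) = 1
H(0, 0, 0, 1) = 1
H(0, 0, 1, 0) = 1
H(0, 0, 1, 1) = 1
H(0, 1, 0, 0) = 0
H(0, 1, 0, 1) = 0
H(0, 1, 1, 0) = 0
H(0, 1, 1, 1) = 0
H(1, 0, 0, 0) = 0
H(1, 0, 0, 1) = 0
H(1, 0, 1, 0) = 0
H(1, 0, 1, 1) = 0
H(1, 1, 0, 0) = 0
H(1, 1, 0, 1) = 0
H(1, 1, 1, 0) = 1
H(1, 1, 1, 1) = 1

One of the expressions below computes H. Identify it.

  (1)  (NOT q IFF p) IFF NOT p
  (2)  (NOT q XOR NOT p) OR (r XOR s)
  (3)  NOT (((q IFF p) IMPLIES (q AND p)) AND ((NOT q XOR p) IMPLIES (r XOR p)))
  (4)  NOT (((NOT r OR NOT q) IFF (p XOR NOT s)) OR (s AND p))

(1) disagrees with H on (0,0,0,0) (formula → 0, table → 1); rule it out.
(2) disagrees with H on (0,0,0,0) (formula → 0, table → 1); rule it out.
(4) disagrees with H on (0,0,0,0) (formula → 0, table → 1); rule it out.
(3) is the remaining candidate, and it agrees with H on all 16 inputs.

3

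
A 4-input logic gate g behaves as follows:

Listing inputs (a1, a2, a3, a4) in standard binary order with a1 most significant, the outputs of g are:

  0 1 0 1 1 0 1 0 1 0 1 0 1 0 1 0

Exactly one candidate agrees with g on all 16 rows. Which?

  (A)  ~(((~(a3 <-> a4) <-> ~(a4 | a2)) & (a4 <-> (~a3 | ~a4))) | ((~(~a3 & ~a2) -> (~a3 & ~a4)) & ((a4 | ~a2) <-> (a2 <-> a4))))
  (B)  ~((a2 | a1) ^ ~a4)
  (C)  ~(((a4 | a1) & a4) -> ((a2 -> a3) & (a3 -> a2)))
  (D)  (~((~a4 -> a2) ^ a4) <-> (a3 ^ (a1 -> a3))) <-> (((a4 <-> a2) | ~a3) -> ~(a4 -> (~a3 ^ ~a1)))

(A) fails at (0,0,1,0): the formula yields 1, g is 0.
(C) fails at (0,0,0,1): the formula yields 0, g is 1.
(D) fails at (0,0,1,0): the formula yields 1, g is 0.
Only (B) survives; checking it on all 16 rows confirms it matches g.

B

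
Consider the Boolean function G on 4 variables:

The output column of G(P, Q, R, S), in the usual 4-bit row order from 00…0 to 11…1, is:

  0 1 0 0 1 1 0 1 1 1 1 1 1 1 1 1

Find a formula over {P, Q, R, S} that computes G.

There are just 4 zero rows: (0,0,0,0), (0,0,1,0), (0,0,1,1), (0,1,1,0). Their minterms are ¬P·¬Q·¬R·¬S, ¬P·¬Q·R·¬S, ¬P·¬Q·R·S, ¬P·Q·R·¬S; the OR of those covers precisely the 0-outputs, and negating it yields G.

G(P, Q, R, S) = ¬((((((¬P ∧ ¬Q) ∧ ¬R) ∧ ¬S) ∨ (((¬P ∧ ¬Q) ∧ R) ∧ ¬S)) ∨ (((¬P ∧ ¬Q) ∧ R) ∧ S)) ∨ (((¬P ∧ Q) ∧ R) ∧ ¬S))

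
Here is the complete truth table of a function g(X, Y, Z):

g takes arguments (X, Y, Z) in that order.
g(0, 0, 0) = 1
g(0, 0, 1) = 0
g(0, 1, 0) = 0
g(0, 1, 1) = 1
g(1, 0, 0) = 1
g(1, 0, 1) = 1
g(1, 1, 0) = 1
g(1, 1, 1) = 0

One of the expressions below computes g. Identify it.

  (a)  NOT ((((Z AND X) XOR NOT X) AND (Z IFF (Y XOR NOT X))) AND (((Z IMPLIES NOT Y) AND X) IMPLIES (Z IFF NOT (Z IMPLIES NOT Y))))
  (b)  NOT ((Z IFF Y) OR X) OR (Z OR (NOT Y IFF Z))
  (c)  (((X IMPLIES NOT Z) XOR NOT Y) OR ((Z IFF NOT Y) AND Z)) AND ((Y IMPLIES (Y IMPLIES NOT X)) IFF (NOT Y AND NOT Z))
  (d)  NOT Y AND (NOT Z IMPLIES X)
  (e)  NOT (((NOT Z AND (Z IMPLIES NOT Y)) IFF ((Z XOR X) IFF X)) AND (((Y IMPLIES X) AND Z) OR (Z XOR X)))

a

(b): at (0,0,0) it gives 0, but g = 1 — eliminated.
(c): at (0,0,0) it gives 0, but g = 1 — eliminated.
(d): at (0,0,0) it gives 0, but g = 1 — eliminated.
(e): at (0,1,0) it gives 1, but g = 0 — eliminated.
That leaves (a). Evaluating it on every row reproduces the table of g exactly.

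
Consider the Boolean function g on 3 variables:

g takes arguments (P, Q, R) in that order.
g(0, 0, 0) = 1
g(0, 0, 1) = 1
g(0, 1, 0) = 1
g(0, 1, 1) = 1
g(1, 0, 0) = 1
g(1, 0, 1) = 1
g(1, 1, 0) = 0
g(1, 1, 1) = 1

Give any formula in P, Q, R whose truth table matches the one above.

Only row (1,1,0) gives 0. So g is 1 everywhere except there — the complement of the minterm P·Q·¬R.

g(P, Q, R) = NOT ((P AND Q) AND NOT R)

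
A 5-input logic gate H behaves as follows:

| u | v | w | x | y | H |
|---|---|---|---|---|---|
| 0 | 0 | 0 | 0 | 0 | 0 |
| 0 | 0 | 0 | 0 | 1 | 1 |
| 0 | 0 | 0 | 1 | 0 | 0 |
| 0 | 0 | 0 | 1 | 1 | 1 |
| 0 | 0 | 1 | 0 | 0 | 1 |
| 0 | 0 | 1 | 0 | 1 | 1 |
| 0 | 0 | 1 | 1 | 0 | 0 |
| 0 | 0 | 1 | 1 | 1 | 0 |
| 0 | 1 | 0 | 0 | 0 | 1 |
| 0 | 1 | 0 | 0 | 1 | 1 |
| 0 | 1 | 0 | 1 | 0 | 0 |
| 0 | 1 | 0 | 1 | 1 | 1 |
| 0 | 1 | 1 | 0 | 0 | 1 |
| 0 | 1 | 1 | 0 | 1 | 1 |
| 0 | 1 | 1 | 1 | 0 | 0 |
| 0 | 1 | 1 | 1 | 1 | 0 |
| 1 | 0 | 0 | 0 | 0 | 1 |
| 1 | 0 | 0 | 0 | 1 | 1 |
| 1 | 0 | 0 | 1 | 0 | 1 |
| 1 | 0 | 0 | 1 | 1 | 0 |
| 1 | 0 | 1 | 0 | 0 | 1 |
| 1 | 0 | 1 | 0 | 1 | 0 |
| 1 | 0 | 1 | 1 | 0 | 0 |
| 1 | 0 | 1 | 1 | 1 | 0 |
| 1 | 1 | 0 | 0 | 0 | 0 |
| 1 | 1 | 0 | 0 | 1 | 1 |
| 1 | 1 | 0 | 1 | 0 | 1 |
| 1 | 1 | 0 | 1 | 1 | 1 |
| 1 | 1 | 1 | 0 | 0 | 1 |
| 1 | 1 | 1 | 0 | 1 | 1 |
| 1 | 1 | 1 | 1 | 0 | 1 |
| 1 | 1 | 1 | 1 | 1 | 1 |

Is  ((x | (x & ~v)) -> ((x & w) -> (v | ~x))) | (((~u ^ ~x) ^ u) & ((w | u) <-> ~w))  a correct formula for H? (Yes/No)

No

Check the formula against H row by row:
  u=0, v=0, w=0, x=0, y=0: formula gives 1, but H = 0 ✗
Since they disagree at (0,0,0,0,0), the expression is not a correct formula for H.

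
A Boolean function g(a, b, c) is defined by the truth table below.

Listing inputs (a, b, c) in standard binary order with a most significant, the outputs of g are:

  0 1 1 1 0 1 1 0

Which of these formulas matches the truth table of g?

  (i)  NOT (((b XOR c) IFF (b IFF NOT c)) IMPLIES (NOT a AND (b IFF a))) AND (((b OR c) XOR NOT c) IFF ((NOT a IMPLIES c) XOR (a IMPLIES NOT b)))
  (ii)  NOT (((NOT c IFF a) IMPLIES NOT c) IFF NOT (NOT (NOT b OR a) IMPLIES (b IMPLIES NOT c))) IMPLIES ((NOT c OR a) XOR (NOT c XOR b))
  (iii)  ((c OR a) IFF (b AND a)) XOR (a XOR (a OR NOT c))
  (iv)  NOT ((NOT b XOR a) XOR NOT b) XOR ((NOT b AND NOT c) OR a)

(i) fails at (0,0,1): the formula yields 0, g is 1.
(iii) fails at (0,0,1): the formula yields 0, g is 1.
(iv) fails at (1,0,0): the formula yields 1, g is 0.
That leaves (ii). Evaluating it on every row reproduces the table of g exactly.

ii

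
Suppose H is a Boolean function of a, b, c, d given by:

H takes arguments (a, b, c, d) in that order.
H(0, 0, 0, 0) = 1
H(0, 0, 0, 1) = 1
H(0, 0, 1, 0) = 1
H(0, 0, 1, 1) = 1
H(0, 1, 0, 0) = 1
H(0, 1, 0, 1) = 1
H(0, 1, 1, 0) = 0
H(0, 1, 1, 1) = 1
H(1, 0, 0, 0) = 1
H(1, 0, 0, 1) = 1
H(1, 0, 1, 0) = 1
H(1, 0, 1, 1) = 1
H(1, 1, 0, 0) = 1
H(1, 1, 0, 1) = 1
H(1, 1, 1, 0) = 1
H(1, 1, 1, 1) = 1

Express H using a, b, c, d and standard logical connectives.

H(a, b, c, d) = not (((not a and b) and c) and not d)

Only row (0,1,1,0) gives 0. So H is 1 everywhere except there — the complement of the minterm ¬a·b·c·¬d.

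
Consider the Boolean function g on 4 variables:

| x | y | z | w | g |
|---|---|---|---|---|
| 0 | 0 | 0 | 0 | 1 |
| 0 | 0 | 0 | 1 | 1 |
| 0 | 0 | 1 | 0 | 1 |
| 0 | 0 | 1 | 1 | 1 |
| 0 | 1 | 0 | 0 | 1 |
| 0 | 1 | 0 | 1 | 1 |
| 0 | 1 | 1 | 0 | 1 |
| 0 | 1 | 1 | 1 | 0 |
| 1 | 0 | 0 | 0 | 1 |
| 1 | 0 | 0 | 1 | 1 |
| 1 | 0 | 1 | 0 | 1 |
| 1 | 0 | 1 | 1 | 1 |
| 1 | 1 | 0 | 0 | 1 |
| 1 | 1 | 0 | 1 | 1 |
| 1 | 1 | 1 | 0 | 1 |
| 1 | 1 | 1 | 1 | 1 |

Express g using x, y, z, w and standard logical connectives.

Only row (0,1,1,1) gives 0. So g is 1 everywhere except there — the complement of the minterm ¬x·y·z·w.

g(x, y, z, w) = not (((not x and y) and z) and w)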